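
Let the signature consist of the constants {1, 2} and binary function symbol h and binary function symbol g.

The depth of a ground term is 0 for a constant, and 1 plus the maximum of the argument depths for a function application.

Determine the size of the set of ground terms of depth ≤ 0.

2

Let N_k count ground terms of depth at most k. Each non-constant term of depth ≤ k is some function symbol applied to depth-≤(k−1) arguments, giving N_k = 2 + N_{k-1}^2 + N_{k-1}^2.
N_0 = 2
Explicitly: 1, 2.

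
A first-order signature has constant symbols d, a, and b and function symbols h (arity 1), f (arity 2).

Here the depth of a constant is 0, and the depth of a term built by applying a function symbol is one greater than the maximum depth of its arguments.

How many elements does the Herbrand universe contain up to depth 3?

59295

Count level by level. With function symbols h/1, f/2, the terms of depth ≤ k are the 3 constants together with each function applied to depth-≤(k−1) tuples, so N_k = 3 + N_{k-1} + N_{k-1}^2.
N_0 = 3
N_1 = 3 + 3 + 3^2 = 15
N_2 = 3 + 15 + 15^2 = 243
N_3 = 3 + 243 + 243^2 = 59295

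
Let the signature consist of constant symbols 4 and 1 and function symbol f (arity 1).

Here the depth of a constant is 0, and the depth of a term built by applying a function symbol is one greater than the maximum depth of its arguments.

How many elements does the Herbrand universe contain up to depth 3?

Let N_k = |{terms of depth ≤ k}|. Then N_0 = 2 and N_k = 2 + N_{k-1} for k ≥ 1 (one summand per function symbol, arity giving the exponent).
N_0 = 2
N_1 = 2 + 2 = 4
N_2 = 2 + 4 = 6
N_3 = 2 + 6 = 8

8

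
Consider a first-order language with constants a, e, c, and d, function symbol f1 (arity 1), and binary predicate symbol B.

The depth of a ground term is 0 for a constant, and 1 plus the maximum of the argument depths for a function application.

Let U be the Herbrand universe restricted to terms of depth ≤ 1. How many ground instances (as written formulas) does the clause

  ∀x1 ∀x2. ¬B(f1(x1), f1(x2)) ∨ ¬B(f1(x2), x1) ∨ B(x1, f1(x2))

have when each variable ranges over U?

Ground terms of depth ≤ 1:
  Let N_k = |{terms of depth ≤ k}|. Then N_0 = 4 and N_k = 4 + N_{k-1} for k ≥ 1 (one summand per function symbol, arity giving the exponent).
  N_0 = 4
  N_1 = 4 + 4 = 8
So there are 8 ground terms available for substitution.
There are 2 variables to instantiate (x1, x2), each occurring in at least one literal, so different choices give different ground instances.
Number of ground instances = 8^2 = 64.

64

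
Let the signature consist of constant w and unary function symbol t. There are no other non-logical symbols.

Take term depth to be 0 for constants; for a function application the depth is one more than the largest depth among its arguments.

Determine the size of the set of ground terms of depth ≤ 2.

3

Count level by level. With function symbols t/1, the terms of depth ≤ k are the 1 constant together with each function applied to depth-≤(k−1) tuples, so N_k = 1 + N_{k-1}.
N_0 = 1
N_1 = 1 + 1 = 2
N_2 = 1 + 2 = 3
Explicitly: w, t(w), t(t(w)).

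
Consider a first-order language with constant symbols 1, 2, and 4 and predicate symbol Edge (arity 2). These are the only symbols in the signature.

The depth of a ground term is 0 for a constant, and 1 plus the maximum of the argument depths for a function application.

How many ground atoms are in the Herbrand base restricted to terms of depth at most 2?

9

First count ground terms of depth ≤ 2.
With no function symbols every ground term is a constant, so there are exactly 3 ground terms at every depth bound.
N_0 = 3
N_1 = 3
N_2 = 3
So |H| = 3.
Ground atoms are formed by filling each argument slot of a predicate with a term from H, so an r-ary predicate gives |H|^r atoms:
  Edge: 3^2 = 9
Total ground atoms: 9.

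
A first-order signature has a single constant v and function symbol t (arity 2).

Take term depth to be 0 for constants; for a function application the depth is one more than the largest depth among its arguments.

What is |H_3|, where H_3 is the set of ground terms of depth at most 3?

26

Count level by level. With function symbols t/2, the terms of depth ≤ k are the 1 constant together with each function applied to depth-≤(k−1) tuples, so N_k = 1 + N_{k-1}^2.
N_0 = 1
N_1 = 1 + 1^2 = 2
N_2 = 1 + 2^2 = 5
N_3 = 1 + 5^2 = 26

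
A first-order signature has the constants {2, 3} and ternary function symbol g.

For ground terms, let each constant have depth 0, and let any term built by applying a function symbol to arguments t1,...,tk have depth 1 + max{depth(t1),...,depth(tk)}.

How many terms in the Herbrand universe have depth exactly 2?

If N_k denotes the number of depth-≤k ground terms, the 2 constants give N_0 = 2, and each function symbol of arity r contributes N_{k-1}^r new terms at level k: N_k = 2 + N_{k-1}^3.
N_0 = 2
N_1 = 2 + 2^3 = 10
N_2 = 2 + 10^3 = 1002
Terms of depth exactly 2: N_2 − N_1 = 1002 − 10 = 992.

992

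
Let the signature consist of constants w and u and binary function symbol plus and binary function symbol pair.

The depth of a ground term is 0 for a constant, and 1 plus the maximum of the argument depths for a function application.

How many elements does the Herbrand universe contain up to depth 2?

202

Count level by level. With function symbols plus/2, pair/2, the terms of depth ≤ k are the 2 constants together with each function applied to depth-≤(k−1) tuples, so N_k = 2 + N_{k-1}^2 + N_{k-1}^2.
N_0 = 2
N_1 = 2 + 2^2 + 2^2 = 10
N_2 = 2 + 10^2 + 10^2 = 202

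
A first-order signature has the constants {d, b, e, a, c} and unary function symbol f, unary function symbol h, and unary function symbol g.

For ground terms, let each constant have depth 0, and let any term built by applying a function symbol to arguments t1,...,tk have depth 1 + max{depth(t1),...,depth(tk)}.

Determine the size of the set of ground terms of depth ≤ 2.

65

If N_k denotes the number of depth-≤k ground terms, the 5 constants give N_0 = 5, and each function symbol of arity r contributes N_{k-1}^r new terms at level k: N_k = 5 + N_{k-1} + N_{k-1} + N_{k-1}.
N_0 = 5
N_1 = 5 + 5 + 5 + 5 = 20
N_2 = 5 + 20 + 20 + 20 = 65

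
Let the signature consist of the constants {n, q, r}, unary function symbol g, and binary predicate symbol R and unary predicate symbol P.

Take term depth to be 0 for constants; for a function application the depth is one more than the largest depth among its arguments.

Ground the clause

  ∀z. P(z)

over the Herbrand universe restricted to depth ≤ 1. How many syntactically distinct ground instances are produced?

6

Ground terms of depth ≤ 1:
  Count level by level. With function symbols g/1, the terms of depth ≤ k are the 3 constants together with each function applied to depth-≤(k−1) tuples, so N_k = 3 + N_{k-1}.
  N_0 = 3
  N_1 = 3 + 3 = 6
  Explicitly: n, q, r, g(n), g(q), g(r).
So there are 6 ground terms available for substitution.
The body mentions the single quantified variable z; since ground terms form a free algebra, no two substitutions collapse to the same formula.
Number of ground instances = 6.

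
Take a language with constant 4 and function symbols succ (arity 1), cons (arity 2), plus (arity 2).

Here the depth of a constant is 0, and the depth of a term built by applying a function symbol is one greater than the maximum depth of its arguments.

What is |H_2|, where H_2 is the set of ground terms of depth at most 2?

37

Count level by level. With function symbols succ/1, cons/2, plus/2, the terms of depth ≤ k are the 1 constant together with each function applied to depth-≤(k−1) tuples, so N_k = 1 + N_{k-1} + N_{k-1}^2 + N_{k-1}^2.
N_0 = 1
N_1 = 1 + 1 + 1^2 + 1^2 = 4
N_2 = 1 + 4 + 4^2 + 4^2 = 37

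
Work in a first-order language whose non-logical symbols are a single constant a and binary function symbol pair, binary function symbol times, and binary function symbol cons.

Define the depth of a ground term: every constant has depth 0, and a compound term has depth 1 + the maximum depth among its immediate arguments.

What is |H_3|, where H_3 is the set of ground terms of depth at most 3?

If N_k denotes the number of depth-≤k ground terms, the 1 constant gives N_0 = 1, and each function symbol of arity r contributes N_{k-1}^r new terms at level k: N_k = 1 + N_{k-1}^2 + N_{k-1}^2 + N_{k-1}^2.
N_0 = 1
N_1 = 1 + 1^2 + 1^2 + 1^2 = 4
N_2 = 1 + 4^2 + 4^2 + 4^2 = 49
N_3 = 1 + 49^2 + 49^2 + 49^2 = 7204

7204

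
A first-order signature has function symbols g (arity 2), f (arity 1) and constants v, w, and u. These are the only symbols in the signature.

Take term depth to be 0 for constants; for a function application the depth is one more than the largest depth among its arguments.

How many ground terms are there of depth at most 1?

Let N_k = |{terms of depth ≤ k}|. Then N_0 = 3 and N_k = 3 + N_{k-1}^2 + N_{k-1} for k ≥ 1 (one summand per function symbol, arity giving the exponent).
N_0 = 3
N_1 = 3 + 3^2 + 3 = 15

15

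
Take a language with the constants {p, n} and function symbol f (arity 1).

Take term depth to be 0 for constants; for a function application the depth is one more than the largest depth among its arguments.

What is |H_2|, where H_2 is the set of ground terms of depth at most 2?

If N_k denotes the number of depth-≤k ground terms, the 2 constants give N_0 = 2, and each function symbol of arity r contributes N_{k-1}^r new terms at level k: N_k = 2 + N_{k-1}.
N_0 = 2
N_1 = 2 + 2 = 4
N_2 = 2 + 4 = 6
Explicitly: p, n, f(p), f(n), f(f(p)), f(f(n)).

6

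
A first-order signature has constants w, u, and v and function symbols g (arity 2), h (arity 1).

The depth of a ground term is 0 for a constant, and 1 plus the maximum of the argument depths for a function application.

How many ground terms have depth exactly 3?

59052

Count level by level. With function symbols g/2, h/1, the terms of depth ≤ k are the 3 constants together with each function applied to depth-≤(k−1) tuples, so N_k = 3 + N_{k-1}^2 + N_{k-1}.
N_0 = 3
N_1 = 3 + 3^2 + 3 = 15
N_2 = 3 + 15^2 + 15 = 243
N_3 = 3 + 243^2 + 243 = 59295
Terms of depth exactly 3: N_3 − N_2 = 59295 − 243 = 59052.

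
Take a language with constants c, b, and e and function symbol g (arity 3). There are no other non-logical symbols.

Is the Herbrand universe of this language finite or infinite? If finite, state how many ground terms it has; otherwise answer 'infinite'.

The signature has at least one function symbol (g, arity 3) and at least one constant (c).
Iterating g gives infinitely many distinct ground terms: c, g(c, c, c), g(g(c, c, c), g(c, c, c), g(c, c, c)), ...
So the Herbrand universe is infinite.

infinite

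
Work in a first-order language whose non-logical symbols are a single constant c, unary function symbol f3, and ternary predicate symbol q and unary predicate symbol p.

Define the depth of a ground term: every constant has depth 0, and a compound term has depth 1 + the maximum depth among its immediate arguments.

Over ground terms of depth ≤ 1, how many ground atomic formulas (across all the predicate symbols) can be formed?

10

First count ground terms of depth ≤ 1.
Let N_k = |{terms of depth ≤ k}|. Then N_0 = 1 and N_k = 1 + N_{k-1} for k ≥ 1 (one summand per function symbol, arity giving the exponent).
N_0 = 1
N_1 = 1 + 1 = 2
So |H| = 2.
For each predicate symbol, the number of ground atoms is |H| raised to its arity; summing:
  q: 2^3 = 8;  p: 2
Total ground atoms: 8 + 2 = 10.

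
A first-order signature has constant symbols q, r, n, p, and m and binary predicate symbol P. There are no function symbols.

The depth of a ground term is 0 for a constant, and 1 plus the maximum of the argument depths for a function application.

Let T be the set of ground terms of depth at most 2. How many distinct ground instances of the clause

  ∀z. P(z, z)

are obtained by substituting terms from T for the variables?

5

Ground terms of depth ≤ 2:
  With no function symbols every ground term is a constant, so there are exactly 5 ground terms at every depth bound.
  N_0 = 5
  N_1 = 5
  N_2 = 5
  Explicitly: q, r, n, p, m.
So there are 5 ground terms available for substitution.
The body mentions the single quantified variable z; since ground terms form a free algebra, no two substitutions collapse to the same formula.
Number of ground instances = 5.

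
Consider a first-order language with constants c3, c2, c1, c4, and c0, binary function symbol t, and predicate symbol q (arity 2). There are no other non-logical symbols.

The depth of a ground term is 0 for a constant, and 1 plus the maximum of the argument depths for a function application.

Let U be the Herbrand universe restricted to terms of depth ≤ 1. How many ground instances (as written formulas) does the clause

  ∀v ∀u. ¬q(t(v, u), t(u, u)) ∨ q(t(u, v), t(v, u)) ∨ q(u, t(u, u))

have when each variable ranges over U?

Ground terms of depth ≤ 1:
  Write N_k for the number of ground terms of depth ≤ k. A term of depth ≤ k is either a constant or a function symbol applied to arguments of depth ≤ k−1, so N_k = 5 + N_{k-1}^2.
  N_0 = 5
  N_1 = 5 + 5^2 = 30
So there are 30 ground terms available for substitution.
There are 2 variables to instantiate (v, u), each occurring in at least one literal, so different choices give different ground instances.
Number of ground instances = 30^2 = 900.

900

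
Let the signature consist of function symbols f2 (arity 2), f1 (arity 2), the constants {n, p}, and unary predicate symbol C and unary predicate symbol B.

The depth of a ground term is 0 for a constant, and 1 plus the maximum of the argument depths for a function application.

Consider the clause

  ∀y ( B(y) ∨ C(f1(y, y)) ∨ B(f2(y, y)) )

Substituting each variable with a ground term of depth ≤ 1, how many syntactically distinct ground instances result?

Ground terms of depth ≤ 1:
  If N_k denotes the number of depth-≤k ground terms, the 2 constants give N_0 = 2, and each function symbol of arity r contributes N_{k-1}^r new terms at level k: N_k = 2 + N_{k-1}^2 + N_{k-1}^2.
  N_0 = 2
  N_1 = 2 + 2^2 + 2^2 = 10
So there are 10 ground terms available for substitution.
The body mentions the single quantified variable y; since ground terms form a free algebra, no two substitutions collapse to the same formula.
Number of ground instances = 10.

10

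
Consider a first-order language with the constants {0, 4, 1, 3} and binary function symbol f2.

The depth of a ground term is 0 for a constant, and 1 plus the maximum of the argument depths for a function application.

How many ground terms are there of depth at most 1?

Let N_k = |{terms of depth ≤ k}|. Then N_0 = 4 and N_k = 4 + N_{k-1}^2 for k ≥ 1 (one summand per function symbol, arity giving the exponent).
N_0 = 4
N_1 = 4 + 4^2 = 20

20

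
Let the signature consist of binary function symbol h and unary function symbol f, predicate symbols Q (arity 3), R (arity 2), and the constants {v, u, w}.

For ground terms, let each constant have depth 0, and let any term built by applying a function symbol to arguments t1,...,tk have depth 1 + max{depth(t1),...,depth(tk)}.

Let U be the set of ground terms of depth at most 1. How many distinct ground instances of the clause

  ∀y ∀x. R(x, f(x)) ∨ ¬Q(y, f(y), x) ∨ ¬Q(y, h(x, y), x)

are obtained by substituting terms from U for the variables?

225

Ground terms of depth ≤ 1:
  If N_k denotes the number of depth-≤k ground terms, the 3 constants give N_0 = 3, and each function symbol of arity r contributes N_{k-1}^r new terms at level k: N_k = 3 + N_{k-1}^2 + N_{k-1}.
  N_0 = 3
  N_1 = 3 + 3^2 + 3 = 15
So there are 15 ground terms available for substitution.
The clause has 2 distinct variables (y, x), each appearing in the body. In the free term algebra distinct substitutions yield syntactically distinct ground instances.
Number of ground instances = 15^2 = 225.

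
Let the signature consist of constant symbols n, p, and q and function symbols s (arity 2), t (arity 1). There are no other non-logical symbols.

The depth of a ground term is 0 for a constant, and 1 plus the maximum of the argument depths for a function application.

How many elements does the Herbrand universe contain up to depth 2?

Count level by level. With function symbols s/2, t/1, the terms of depth ≤ k are the 3 constants together with each function applied to depth-≤(k−1) tuples, so N_k = 3 + N_{k-1}^2 + N_{k-1}.
N_0 = 3
N_1 = 3 + 3^2 + 3 = 15
N_2 = 3 + 15^2 + 15 = 243

243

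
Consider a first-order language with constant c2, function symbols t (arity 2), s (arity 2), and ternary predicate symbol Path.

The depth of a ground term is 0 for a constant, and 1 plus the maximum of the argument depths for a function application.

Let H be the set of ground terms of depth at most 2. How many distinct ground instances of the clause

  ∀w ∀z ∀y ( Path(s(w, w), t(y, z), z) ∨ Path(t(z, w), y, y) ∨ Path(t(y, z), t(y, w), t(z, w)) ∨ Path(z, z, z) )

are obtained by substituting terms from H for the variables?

Ground terms of depth ≤ 2:
  Let N_k = |{terms of depth ≤ k}|. Then N_0 = 1 and N_k = 1 + N_{k-1}^2 + N_{k-1}^2 for k ≥ 1 (one summand per function symbol, arity giving the exponent).
  N_0 = 1
  N_1 = 1 + 1^2 + 1^2 = 3
  N_2 = 1 + 3^2 + 3^2 = 19
So there are 19 ground terms available for substitution.
Each of w, z, y ranges independently over the available ground terms, and distinct assignments produce distinct instances.
Number of ground instances = 19^3 = 6859.

6859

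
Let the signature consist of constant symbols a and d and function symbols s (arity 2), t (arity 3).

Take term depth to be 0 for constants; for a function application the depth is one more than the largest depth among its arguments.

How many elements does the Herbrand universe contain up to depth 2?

Write N_k for the number of ground terms of depth ≤ k. A term of depth ≤ k is either a constant or a function symbol applied to arguments of depth ≤ k−1, so N_k = 2 + N_{k-1}^2 + N_{k-1}^3.
N_0 = 2
N_1 = 2 + 2^2 + 2^3 = 14
N_2 = 2 + 14^2 + 14^3 = 2942

2942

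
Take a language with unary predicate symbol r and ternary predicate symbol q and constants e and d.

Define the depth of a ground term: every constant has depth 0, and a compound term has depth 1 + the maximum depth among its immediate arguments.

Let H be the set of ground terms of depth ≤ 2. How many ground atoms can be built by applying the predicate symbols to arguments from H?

First count ground terms of depth ≤ 2.
With no function symbols every ground term is a constant, so there are exactly 2 ground terms at every depth bound.
N_0 = 2
N_1 = 2
N_2 = 2
Explicitly: e, d.
So |H| = 2.
For each predicate symbol, the number of ground atoms is |H| raised to its arity; summing:
  r: 2;  q: 2^3 = 8
Total ground atoms: 2 + 8 = 10.

10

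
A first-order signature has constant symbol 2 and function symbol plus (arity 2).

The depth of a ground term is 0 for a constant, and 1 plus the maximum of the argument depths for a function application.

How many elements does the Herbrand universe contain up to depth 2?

5

If N_k denotes the number of depth-≤k ground terms, the 1 constant gives N_0 = 1, and each function symbol of arity r contributes N_{k-1}^r new terms at level k: N_k = 1 + N_{k-1}^2.
N_0 = 1
N_1 = 1 + 1^2 = 2
N_2 = 1 + 2^2 = 5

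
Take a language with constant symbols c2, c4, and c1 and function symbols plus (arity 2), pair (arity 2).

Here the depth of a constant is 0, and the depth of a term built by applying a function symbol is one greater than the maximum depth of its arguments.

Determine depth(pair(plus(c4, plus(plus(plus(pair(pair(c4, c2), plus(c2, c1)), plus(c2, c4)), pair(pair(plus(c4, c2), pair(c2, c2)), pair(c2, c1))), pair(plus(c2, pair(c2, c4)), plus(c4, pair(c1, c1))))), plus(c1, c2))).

7

depth(pair(c4, c2)) = 1 + max(0, 0) = 1
depth(plus(c2, c1)) = 1 + max(0, 0) = 1
depth(pair(pair(c4, c2), plus(c2, c1))) = 1 + max(1, 1) = 2
depth(plus(c2, c4)) = 1 + max(0, 0) = 1
depth(plus(pair(pair(c4, c2), plus(c2, c1)), plus(c2, c4))) = 1 + max(2, 1) = 3
depth(plus(c4, c2)) = 1 + max(0, 0) = 1
depth(pair(c2, c2)) = 1 + max(0, 0) = 1
depth(pair(plus(c4, c2), pair(c2, c2))) = 1 + max(1, 1) = 2
depth(pair(c2, c1)) = 1 + max(0, 0) = 1
depth(pair(pair(plus(c4, c2), pair(c2, c2)), pair(c2, c1))) = 1 + max(2, 1) = 3
depth(plus(plus(pair(pair(c4, c2), plus(c2, c1)), plus(c2, c4)), pair(pair(plus(c4, c2), pair(c2, c2)), pair(c2, c1)))) = 1 + max(3, 3) = 4
depth(pair(c2, c4)) = 1 + max(0, 0) = 1
depth(plus(c2, pair(c2, c4))) = 1 + max(0, 1) = 2
depth(pair(c1, c1)) = 1 + max(0, 0) = 1
depth(plus(c4, pair(c1, c1))) = 1 + max(0, 1) = 2
depth(pair(plus(c2, pair(c2, c4)), plus(c4, pair(c1, c1)))) = 1 + max(2, 2) = 3
depth(plus(plus(plus(pair(pair(c4, c2), plus(c2, c1)), plus(c2, c4)), pair(pair(plus(c4, c2), pair(c2, c2)), pair(c2, c1))), pair(plus(c2, pair(c2, c4)), plus(c4, pair(c1, c1))))) = 1 + max(4, 3) = 5
depth(plus(c4, plus(plus(plus(pair(pair(c4, c2), plus(c2, c1)), plus(c2, c4)), pair(pair(plus(c4, c2), pair(c2, c2)), pair(c2, c1))), pair(plus(c2, pair(c2, c4)), plus(c4, pair(c1, c1)))))) = 1 + max(0, 5) = 6
depth(plus(c1, c2)) = 1 + max(0, 0) = 1
depth(pair(plus(c4, plus(plus(plus(pair(pair(c4, c2), plus(c2, c1)), plus(c2, c4)), pair(pair(plus(c4, c2), pair(c2, c2)), pair(c2, c1))), pair(plus(c2, pair(c2, c4)), plus(c4, pair(c1, c1))))), plus(c1, c2))) = 1 + max(6, 1) = 7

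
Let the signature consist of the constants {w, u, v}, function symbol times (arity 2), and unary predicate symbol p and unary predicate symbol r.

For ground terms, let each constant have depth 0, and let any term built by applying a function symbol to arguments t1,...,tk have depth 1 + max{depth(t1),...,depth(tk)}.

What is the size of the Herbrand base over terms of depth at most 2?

First count ground terms of depth ≤ 2.
Let N_k count ground terms of depth at most k. Each non-constant term of depth ≤ k is some function symbol applied to depth-≤(k−1) arguments, giving N_k = 3 + N_{k-1}^2.
N_0 = 3
N_1 = 3 + 3^2 = 12
N_2 = 3 + 12^2 = 147
So |H| = 147.
A ground atom is a predicate applied to a tuple of terms from H, so the count is the sum over predicates of |H|^arity:
  p: 147;  r: 147
Total ground atoms: 147 + 147 = 294.

294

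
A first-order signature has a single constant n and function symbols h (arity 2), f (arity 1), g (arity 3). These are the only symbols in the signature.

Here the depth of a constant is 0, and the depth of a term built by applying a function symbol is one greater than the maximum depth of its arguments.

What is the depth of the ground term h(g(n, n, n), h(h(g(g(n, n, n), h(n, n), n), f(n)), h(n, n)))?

5

depth(g(n, n, n)) = 1 + max(0, 0, 0) = 1
depth(h(n, n)) = 1 + max(0, 0) = 1
depth(g(g(n, n, n), h(n, n), n)) = 1 + max(1, 1, 0) = 2
depth(f(n)) = 1 + depth(n) = 1 + 0 = 1
depth(h(g(g(n, n, n), h(n, n), n), f(n))) = 1 + max(2, 1) = 3
depth(h(h(g(g(n, n, n), h(n, n), n), f(n)), h(n, n))) = 1 + max(3, 1) = 4
depth(h(g(n, n, n), h(h(g(g(n, n, n), h(n, n), n), f(n)), h(n, n)))) = 1 + max(1, 4) = 5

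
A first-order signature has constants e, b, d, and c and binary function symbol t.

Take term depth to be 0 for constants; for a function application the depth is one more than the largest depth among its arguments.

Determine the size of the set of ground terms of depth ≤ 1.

If N_k denotes the number of depth-≤k ground terms, the 4 constants give N_0 = 4, and each function symbol of arity r contributes N_{k-1}^r new terms at level k: N_k = 4 + N_{k-1}^2.
N_0 = 4
N_1 = 4 + 4^2 = 20

20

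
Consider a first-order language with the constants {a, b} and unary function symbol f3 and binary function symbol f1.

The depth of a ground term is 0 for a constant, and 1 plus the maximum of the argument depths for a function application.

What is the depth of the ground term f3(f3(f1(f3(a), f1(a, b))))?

depth(f3(a)) = 1 + depth(a) = 1 + 0 = 1
depth(f1(a, b)) = 1 + max(0, 0) = 1
depth(f1(f3(a), f1(a, b))) = 1 + max(1, 1) = 2
depth(f3(f1(f3(a), f1(a, b)))) = 1 + depth(f1(f3(a), f1(a, b))) = 1 + 2 = 3
depth(f3(f3(f1(f3(a), f1(a, b))))) = 1 + depth(f3(f1(f3(a), f1(a, b)))) = 1 + 3 = 4

4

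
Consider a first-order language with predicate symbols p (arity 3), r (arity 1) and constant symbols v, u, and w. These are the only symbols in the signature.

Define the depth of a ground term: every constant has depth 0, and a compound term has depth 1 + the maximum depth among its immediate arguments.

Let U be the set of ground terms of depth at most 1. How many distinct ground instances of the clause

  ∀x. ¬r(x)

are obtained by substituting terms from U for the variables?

3

Ground terms of depth ≤ 1:
  With no function symbols every ground term is a constant, so there are exactly 3 ground terms at every depth bound.
  N_0 = 3
  N_1 = 3
  Explicitly: v, u, w.
So there are 3 ground terms available for substitution.
The clause has 1 distinct variable (x), which appears in the body. In the free term algebra distinct substitutions yield syntactically distinct ground instances.
Number of ground instances = 3.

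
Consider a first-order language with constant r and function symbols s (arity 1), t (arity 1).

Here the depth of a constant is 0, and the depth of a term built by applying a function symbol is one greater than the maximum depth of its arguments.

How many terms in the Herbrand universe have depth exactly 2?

4

Let N_k count ground terms of depth at most k. Each non-constant term of depth ≤ k is some function symbol applied to depth-≤(k−1) arguments, giving N_k = 1 + N_{k-1} + N_{k-1}.
N_0 = 1
N_1 = 1 + 1 + 1 = 3
N_2 = 1 + 3 + 3 = 7
Terms of depth exactly 2: N_2 − N_1 = 7 − 3 = 4.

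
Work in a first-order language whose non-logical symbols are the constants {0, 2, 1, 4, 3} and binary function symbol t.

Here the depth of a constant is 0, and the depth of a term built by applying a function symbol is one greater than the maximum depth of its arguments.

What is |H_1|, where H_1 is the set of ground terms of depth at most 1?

Let N_k count ground terms of depth at most k. Each non-constant term of depth ≤ k is some function symbol applied to depth-≤(k−1) arguments, giving N_k = 5 + N_{k-1}^2.
N_0 = 5
N_1 = 5 + 5^2 = 30

30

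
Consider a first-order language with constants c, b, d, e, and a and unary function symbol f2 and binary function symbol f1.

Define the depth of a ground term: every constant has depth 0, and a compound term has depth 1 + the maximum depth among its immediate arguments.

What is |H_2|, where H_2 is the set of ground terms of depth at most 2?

1265

Count level by level. With function symbols f2/1, f1/2, the terms of depth ≤ k are the 5 constants together with each function applied to depth-≤(k−1) tuples, so N_k = 5 + N_{k-1} + N_{k-1}^2.
N_0 = 5
N_1 = 5 + 5 + 5^2 = 35
N_2 = 5 + 35 + 35^2 = 1265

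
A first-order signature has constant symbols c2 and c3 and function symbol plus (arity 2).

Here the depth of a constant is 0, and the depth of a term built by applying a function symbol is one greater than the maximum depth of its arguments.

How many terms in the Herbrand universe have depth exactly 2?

32

Let N_k count ground terms of depth at most k. Each non-constant term of depth ≤ k is some function symbol applied to depth-≤(k−1) arguments, giving N_k = 2 + N_{k-1}^2.
N_0 = 2
N_1 = 2 + 2^2 = 6
N_2 = 2 + 6^2 = 38
Terms of depth exactly 2: N_2 − N_1 = 38 − 6 = 32.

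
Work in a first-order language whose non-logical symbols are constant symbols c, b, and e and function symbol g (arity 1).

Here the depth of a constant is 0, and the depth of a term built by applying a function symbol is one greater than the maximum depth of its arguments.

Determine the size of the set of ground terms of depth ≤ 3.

12

Write N_k for the number of ground terms of depth ≤ k. A term of depth ≤ k is either a constant or a function symbol applied to arguments of depth ≤ k−1, so N_k = 3 + N_{k-1}.
N_0 = 3
N_1 = 3 + 3 = 6
N_2 = 3 + 6 = 9
N_3 = 3 + 9 = 12
Explicitly: c, b, e, g(c), g(b), g(e), g(g(c)), g(g(b)), g(g(e)), g(g(g(c))), g(g(g(b))), g(g(g(e))).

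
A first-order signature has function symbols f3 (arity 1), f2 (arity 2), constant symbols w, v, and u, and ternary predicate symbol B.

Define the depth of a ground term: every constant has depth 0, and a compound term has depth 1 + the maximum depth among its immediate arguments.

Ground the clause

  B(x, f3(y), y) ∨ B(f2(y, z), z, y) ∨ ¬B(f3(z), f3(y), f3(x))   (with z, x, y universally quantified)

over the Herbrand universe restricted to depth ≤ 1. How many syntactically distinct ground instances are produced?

3375

Ground terms of depth ≤ 1:
  Count level by level. With function symbols f3/1, f2/2, the terms of depth ≤ k are the 3 constants together with each function applied to depth-≤(k−1) tuples, so N_k = 3 + N_{k-1} + N_{k-1}^2.
  N_0 = 3
  N_1 = 3 + 3 + 3^2 = 15
So there are 15 ground terms available for substitution.
The body mentions every one of the 3 quantified variables; since ground terms form a free algebra, no two substitutions collapse to the same formula.
Number of ground instances = 15^3 = 3375.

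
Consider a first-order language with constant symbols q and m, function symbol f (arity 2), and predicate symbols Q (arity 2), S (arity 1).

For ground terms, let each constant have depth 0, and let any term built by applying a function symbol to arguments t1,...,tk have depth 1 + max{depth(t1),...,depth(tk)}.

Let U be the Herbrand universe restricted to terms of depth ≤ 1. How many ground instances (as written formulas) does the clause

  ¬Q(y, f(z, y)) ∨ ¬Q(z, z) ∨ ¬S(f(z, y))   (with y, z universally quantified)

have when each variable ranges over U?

36

Ground terms of depth ≤ 1:
  If N_k denotes the number of depth-≤k ground terms, the 2 constants give N_0 = 2, and each function symbol of arity r contributes N_{k-1}^r new terms at level k: N_k = 2 + N_{k-1}^2.
  N_0 = 2
  N_1 = 2 + 2^2 = 6
  Explicitly: q, m, f(q, q), f(q, m), f(m, q), f(m, m).
So there are 6 ground terms available for substitution.
The body mentions every one of the 2 quantified variables; since ground terms form a free algebra, no two substitutions collapse to the same formula.
Number of ground instances = 6^2 = 36.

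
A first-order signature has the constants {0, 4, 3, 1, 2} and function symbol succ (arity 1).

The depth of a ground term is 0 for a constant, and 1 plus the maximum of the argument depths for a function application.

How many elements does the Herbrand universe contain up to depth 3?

20

Let N_k count ground terms of depth at most k. Each non-constant term of depth ≤ k is some function symbol applied to depth-≤(k−1) arguments, giving N_k = 5 + N_{k-1}.
N_0 = 5
N_1 = 5 + 5 = 10
N_2 = 5 + 10 = 15
N_3 = 5 + 15 = 20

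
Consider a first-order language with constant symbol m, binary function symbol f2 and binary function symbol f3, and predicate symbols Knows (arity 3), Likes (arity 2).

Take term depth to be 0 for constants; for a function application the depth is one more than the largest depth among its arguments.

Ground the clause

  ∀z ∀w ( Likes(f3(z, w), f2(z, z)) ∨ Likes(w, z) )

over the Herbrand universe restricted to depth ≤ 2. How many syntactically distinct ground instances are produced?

Ground terms of depth ≤ 2:
  Write N_k for the number of ground terms of depth ≤ k. A term of depth ≤ k is either a constant or a function symbol applied to arguments of depth ≤ k−1, so N_k = 1 + N_{k-1}^2 + N_{k-1}^2.
  N_0 = 1
  N_1 = 1 + 1^2 + 1^2 = 3
  N_2 = 1 + 3^2 + 3^2 = 19
So there are 19 ground terms available for substitution.
Each of z, w ranges independently over the available ground terms, and distinct assignments produce distinct instances.
Number of ground instances = 19^2 = 361.

361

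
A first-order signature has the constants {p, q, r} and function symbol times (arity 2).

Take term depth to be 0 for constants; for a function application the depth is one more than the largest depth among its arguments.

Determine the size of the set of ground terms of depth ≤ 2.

Let N_k count ground terms of depth at most k. Each non-constant term of depth ≤ k is some function symbol applied to depth-≤(k−1) arguments, giving N_k = 3 + N_{k-1}^2.
N_0 = 3
N_1 = 3 + 3^2 = 12
N_2 = 3 + 12^2 = 147

147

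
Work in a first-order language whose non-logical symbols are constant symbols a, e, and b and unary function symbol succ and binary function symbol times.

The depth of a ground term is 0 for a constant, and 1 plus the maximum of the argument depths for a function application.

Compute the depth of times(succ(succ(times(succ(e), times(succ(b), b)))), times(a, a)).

depth(succ(e)) = 1 + depth(e) = 1 + 0 = 1
depth(succ(b)) = 1 + depth(b) = 1 + 0 = 1
depth(times(succ(b), b)) = 1 + max(1, 0) = 2
depth(times(succ(e), times(succ(b), b))) = 1 + max(1, 2) = 3
depth(succ(times(succ(e), times(succ(b), b)))) = 1 + depth(times(succ(e), times(succ(b), b))) = 1 + 3 = 4
depth(succ(succ(times(succ(e), times(succ(b), b))))) = 1 + depth(succ(times(succ(e), times(succ(b), b)))) = 1 + 4 = 5
depth(times(a, a)) = 1 + max(0, 0) = 1
depth(times(succ(succ(times(succ(e), times(succ(b), b)))), times(a, a))) = 1 + max(5, 1) = 6

6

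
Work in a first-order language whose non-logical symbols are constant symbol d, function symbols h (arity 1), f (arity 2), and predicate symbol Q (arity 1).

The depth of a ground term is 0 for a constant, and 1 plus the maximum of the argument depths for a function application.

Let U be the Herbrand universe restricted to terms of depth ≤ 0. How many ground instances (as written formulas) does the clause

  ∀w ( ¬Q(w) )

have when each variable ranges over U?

1

Ground terms of depth ≤ 0:
  Count level by level. With function symbols h/1, f/2, the terms of depth ≤ k are the 1 constant together with each function applied to depth-≤(k−1) tuples, so N_k = 1 + N_{k-1} + N_{k-1}^2.
  N_0 = 1
So there is exactly 1 ground term available for substitution.
The variable w ranges independently over the available ground terms, and distinct assignments produce distinct instances.
Number of ground instances = 1.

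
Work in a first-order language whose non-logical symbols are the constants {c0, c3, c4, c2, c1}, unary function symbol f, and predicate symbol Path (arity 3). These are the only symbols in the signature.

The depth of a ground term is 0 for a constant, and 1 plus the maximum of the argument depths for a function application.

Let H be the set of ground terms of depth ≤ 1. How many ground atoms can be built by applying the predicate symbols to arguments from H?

1000

First count ground terms of depth ≤ 1.
Let N_k = |{terms of depth ≤ k}|. Then N_0 = 5 and N_k = 5 + N_{k-1} for k ≥ 1 (one summand per function symbol, arity giving the exponent).
N_0 = 5
N_1 = 5 + 5 = 10
Explicitly: c0, c3, c4, c2, c1, f(c0), f(c3), f(c4), f(c2), f(c1).
So |H| = 10.
Ground atoms are formed by filling each argument slot of a predicate with a term from H, so an r-ary predicate gives |H|^r atoms:
  Path: 10^3 = 1000
Total ground atoms: 1000.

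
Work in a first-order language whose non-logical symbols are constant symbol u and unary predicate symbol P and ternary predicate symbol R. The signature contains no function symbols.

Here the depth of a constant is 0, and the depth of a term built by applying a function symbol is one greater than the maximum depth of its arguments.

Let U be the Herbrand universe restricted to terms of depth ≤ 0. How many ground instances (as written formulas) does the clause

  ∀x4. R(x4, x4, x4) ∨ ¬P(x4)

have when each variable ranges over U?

1

Ground terms of depth ≤ 0:
  With no function symbols every ground term is a constant, so there is exactly 1 ground term at every depth bound.
  N_0 = 1
So there is exactly 1 ground term available for substitution.
There is 1 variable to instantiate (x4),  occurring in at least one literal, so different choices give different ground instances.
Number of ground instances = 1.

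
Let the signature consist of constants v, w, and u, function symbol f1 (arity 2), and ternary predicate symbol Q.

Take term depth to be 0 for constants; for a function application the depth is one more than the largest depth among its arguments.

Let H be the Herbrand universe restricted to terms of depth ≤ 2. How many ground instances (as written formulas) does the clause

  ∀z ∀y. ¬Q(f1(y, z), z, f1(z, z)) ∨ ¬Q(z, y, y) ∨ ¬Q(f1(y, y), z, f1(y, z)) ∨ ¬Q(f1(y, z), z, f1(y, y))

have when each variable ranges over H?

21609

Ground terms of depth ≤ 2:
  Count level by level. With function symbols f1/2, the terms of depth ≤ k are the 3 constants together with each function applied to depth-≤(k−1) tuples, so N_k = 3 + N_{k-1}^2.
  N_0 = 3
  N_1 = 3 + 3^2 = 12
  N_2 = 3 + 12^2 = 147
So there are 147 ground terms available for substitution.
The clause has 2 distinct variables (z, y), each appearing in the body. In the free term algebra distinct substitutions yield syntactically distinct ground instances.
Number of ground instances = 147^2 = 21609.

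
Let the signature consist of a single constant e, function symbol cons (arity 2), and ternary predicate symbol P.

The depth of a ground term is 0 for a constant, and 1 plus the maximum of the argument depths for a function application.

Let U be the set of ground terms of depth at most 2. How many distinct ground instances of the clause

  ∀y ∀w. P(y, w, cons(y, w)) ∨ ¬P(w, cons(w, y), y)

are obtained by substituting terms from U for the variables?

Ground terms of depth ≤ 2:
  If N_k denotes the number of depth-≤k ground terms, the 1 constant gives N_0 = 1, and each function symbol of arity r contributes N_{k-1}^r new terms at level k: N_k = 1 + N_{k-1}^2.
  N_0 = 1
  N_1 = 1 + 1^2 = 2
  N_2 = 1 + 2^2 = 5
  Explicitly: e, cons(e, e), cons(e, cons(e, e)), cons(cons(e, e), e), cons(cons(e, e), cons(e, e)).
So there are 5 ground terms available for substitution.
There are 2 variables to instantiate (y, w), each occurring in at least one literal, so different choices give different ground instances.
Number of ground instances = 5^2 = 25.

25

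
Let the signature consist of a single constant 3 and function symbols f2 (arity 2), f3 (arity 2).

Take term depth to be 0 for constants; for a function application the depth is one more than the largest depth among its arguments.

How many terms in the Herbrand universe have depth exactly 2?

16

Let N_k count ground terms of depth at most k. Each non-constant term of depth ≤ k is some function symbol applied to depth-≤(k−1) arguments, giving N_k = 1 + N_{k-1}^2 + N_{k-1}^2.
N_0 = 1
N_1 = 1 + 1^2 + 1^2 = 3
N_2 = 1 + 3^2 + 3^2 = 19
Terms of depth exactly 2: N_2 − N_1 = 19 − 3 = 16.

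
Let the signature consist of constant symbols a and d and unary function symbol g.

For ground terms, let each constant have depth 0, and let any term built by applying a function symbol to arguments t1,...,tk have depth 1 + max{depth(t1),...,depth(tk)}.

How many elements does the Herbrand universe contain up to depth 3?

Let N_k count ground terms of depth at most k. Each non-constant term of depth ≤ k is some function symbol applied to depth-≤(k−1) arguments, giving N_k = 2 + N_{k-1}.
N_0 = 2
N_1 = 2 + 2 = 4
N_2 = 2 + 4 = 6
N_3 = 2 + 6 = 8
Explicitly: a, d, g(a), g(d), g(g(a)), g(g(d)), g(g(g(a))), g(g(g(d))).

8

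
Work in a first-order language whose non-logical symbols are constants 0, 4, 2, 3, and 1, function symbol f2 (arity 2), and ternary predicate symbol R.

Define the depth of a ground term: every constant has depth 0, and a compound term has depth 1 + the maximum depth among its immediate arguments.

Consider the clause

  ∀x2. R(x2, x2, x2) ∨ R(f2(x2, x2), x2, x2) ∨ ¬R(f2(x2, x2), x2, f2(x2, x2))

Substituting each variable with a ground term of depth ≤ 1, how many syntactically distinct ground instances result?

Ground terms of depth ≤ 1:
  Let N_k = |{terms of depth ≤ k}|. Then N_0 = 5 and N_k = 5 + N_{k-1}^2 for k ≥ 1 (one summand per function symbol, arity giving the exponent).
  N_0 = 5
  N_1 = 5 + 5^2 = 30
So there are 30 ground terms available for substitution.
The variable x2 ranges independently over the available ground terms, and distinct assignments produce distinct instances.
Number of ground instances = 30.

30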